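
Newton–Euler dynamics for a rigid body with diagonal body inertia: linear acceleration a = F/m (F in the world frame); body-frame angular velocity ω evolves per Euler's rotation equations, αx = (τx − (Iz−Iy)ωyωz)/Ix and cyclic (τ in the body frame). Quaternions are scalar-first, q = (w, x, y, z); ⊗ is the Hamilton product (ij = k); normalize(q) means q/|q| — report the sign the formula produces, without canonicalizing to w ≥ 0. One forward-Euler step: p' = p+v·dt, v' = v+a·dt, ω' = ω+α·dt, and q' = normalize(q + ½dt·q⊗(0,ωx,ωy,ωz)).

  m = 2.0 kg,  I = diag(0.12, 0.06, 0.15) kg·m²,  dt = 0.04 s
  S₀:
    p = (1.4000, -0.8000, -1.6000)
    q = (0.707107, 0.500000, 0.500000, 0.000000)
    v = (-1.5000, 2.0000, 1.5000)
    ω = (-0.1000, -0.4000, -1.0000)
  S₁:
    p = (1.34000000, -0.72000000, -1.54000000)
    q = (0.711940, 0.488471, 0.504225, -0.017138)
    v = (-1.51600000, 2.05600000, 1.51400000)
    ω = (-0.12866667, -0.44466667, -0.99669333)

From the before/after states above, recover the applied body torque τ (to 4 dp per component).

τ = (-0.0500, -0.0700, 0.0100)

ω₁ − ω₀ = (-0.02866667, -0.04466667, 0.00330667)
applied torque τ = (-0.0500, -0.0700, 0.0100)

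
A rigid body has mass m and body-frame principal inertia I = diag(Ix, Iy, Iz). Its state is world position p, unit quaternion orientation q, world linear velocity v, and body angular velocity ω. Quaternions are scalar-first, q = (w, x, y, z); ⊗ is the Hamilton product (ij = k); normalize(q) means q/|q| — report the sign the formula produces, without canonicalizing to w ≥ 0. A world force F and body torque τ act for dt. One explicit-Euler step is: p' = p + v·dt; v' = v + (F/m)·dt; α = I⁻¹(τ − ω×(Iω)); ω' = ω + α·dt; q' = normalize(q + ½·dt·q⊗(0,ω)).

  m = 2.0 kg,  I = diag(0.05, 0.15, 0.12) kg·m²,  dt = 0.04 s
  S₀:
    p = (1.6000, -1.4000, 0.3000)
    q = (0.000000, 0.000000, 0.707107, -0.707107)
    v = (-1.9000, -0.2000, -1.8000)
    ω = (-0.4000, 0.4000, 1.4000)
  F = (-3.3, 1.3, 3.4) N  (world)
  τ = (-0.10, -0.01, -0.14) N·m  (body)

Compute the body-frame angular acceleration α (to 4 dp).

α = (-1.6640, -0.3280, -1.0333)

precession coupling ω×(Iω) = (-0.0168, 0.0392, -0.0160)
(τ − ω×Iω)/I = (-1.6640, -0.3280, -1.0333)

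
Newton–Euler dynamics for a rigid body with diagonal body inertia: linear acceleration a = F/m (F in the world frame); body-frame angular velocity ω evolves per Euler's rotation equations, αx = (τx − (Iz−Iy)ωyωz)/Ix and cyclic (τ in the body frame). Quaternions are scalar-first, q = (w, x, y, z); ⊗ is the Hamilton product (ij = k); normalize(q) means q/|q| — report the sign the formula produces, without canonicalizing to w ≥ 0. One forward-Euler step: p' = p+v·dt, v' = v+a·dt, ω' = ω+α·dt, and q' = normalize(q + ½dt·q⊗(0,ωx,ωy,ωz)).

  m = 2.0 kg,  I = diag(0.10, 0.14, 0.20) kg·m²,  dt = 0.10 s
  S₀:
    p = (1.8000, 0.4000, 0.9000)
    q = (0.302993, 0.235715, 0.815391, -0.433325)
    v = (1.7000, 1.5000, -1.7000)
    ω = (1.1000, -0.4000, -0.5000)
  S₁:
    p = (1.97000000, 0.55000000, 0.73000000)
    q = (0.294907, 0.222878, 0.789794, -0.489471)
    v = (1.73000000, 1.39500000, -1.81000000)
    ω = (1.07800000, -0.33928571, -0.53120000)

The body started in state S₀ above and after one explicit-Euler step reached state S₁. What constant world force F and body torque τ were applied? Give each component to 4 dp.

F = (0.6000, -2.1000, -2.2000)
τ = (-0.0100, 0.1400, -0.0800)

ω₁ − ω₀ = (-0.02200000, 0.06071429, -0.03120000)
precession coupling = (0.0120, 0.0550, -0.0176)
τ = I·(Δω/dt) + ω₀×(Iω₀) = (-0.0100, 0.1400, -0.0800)
velocity change Δv = (0.03000000, -0.10500000, -0.11000000)
m·(v₁−v₀)/dt = (0.6000, -2.1000, -2.2000)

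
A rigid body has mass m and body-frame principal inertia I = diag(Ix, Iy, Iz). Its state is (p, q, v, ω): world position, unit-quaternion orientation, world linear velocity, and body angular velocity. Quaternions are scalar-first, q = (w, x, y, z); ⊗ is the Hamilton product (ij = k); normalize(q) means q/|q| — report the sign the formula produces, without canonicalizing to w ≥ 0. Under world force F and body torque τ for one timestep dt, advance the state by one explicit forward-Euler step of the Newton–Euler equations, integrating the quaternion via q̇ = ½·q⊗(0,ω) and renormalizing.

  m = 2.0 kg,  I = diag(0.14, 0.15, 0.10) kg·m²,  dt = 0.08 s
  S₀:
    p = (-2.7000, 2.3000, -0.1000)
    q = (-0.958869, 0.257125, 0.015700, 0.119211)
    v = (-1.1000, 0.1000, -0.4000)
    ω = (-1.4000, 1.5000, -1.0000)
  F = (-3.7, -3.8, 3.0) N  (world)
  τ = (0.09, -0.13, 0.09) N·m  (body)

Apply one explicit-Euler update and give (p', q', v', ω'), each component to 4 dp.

ω×(Iω) gyroscopic = (0.0750, 0.0560, -0.0210)
α = I⁻¹(τ − ω×Iω) = (0.1071, -1.2400, 1.1100)
ω + α·dt = (-1.3914, 1.4008, -0.9112)
2q̇ = q⊗(0,ω) = (0.4556360, 1.1479001, -1.3480739, 1.3665365)
updated quaternion q' = (-0.9367, 0.3018, -0.0381, 0.1732)
a = (-1.8500, -1.9000, 1.5000)
p' = p + v·dt = (-2.7880, 2.3080, -0.1320)
v' = v + a·dt = (-1.2480, -0.0520, -0.2800)

p' = (-2.7880, 2.3080, -0.1320)
q' = (-0.9367, 0.3018, -0.0381, 0.1732)
v' = (-1.2480, -0.0520, -0.2800)
ω' = (-1.3914, 1.4008, -0.9112)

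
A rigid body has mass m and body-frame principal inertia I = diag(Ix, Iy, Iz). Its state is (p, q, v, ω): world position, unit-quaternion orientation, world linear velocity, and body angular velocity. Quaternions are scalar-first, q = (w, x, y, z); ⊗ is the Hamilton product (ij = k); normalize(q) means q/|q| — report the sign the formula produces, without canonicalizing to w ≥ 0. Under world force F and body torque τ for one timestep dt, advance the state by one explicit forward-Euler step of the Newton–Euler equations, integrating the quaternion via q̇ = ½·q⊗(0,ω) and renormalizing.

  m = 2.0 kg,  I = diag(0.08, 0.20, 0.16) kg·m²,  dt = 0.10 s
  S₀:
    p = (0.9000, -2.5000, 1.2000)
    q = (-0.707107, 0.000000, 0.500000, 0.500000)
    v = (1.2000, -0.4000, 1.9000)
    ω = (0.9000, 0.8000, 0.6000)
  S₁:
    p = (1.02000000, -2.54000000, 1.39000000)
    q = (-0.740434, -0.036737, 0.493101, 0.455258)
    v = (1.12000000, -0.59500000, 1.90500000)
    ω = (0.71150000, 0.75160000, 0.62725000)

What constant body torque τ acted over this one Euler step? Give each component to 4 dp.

τ = (-0.1700, -0.1400, 0.1300)

rate change Δω = (-0.18850000, -0.04840000, 0.02725000)
I·α + gyro = (-0.1700, -0.1400, 0.1300)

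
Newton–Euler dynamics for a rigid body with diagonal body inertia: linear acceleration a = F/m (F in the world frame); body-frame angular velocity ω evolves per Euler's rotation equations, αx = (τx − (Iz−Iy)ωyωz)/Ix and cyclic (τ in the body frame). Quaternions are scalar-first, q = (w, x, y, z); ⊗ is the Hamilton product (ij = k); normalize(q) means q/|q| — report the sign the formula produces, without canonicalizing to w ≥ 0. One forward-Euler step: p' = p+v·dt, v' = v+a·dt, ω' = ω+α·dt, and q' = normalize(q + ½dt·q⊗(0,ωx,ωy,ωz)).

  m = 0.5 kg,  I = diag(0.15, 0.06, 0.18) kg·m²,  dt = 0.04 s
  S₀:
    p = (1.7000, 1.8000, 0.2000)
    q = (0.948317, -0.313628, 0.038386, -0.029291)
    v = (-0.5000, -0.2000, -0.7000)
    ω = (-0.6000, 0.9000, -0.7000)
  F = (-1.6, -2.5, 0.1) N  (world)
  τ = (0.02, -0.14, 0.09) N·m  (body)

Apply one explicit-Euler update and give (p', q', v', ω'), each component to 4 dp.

gyro term ω×Iω = (-0.0756, -0.0126, 0.0486)
angular accel α = (0.6373, -2.1233, 0.2300)
ω' = ω + α·dt = (-0.5745, 0.8151, -0.6908)
2q̇ = q⊗(0,ω) = (-0.2432279, -0.5694985, 0.6515203, -0.9230555)
updated quaternion q' = (0.9431, -0.3249, 0.0514, -0.0477)
linear accel F/m = (-3.2000, -5.0000, 0.2000)
p' = p + v·dt = (1.6800, 1.7920, 0.1720)
v' = v + a·dt = (-0.6280, -0.4000, -0.6920)

p' = (1.6800, 1.7920, 0.1720)
q' = (0.9431, -0.3249, 0.0514, -0.0477)
v' = (-0.6280, -0.4000, -0.6920)
ω' = (-0.5745, 0.8151, -0.6908)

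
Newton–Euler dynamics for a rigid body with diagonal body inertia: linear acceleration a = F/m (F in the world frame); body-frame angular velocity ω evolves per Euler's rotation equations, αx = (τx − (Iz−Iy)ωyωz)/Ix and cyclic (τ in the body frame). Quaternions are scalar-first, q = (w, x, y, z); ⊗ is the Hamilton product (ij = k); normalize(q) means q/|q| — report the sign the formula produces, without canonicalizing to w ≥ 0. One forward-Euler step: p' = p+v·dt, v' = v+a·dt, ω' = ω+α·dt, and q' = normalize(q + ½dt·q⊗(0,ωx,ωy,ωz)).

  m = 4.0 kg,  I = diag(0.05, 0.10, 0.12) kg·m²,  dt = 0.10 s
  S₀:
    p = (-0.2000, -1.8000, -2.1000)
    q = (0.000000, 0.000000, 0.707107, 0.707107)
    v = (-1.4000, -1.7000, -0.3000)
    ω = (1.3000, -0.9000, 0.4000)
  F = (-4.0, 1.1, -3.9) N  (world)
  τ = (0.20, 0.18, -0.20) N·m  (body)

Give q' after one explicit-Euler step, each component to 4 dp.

q' = (0.0176, 0.0458, 0.7506, 0.6590)

q⊗(0,ω) = (0.3535535, 0.9192391, 0.9192391, -0.9192391)
q' = normalize(q + ½dt·q⊗(0,ω)) = (0.0176, 0.0458, 0.7506, 0.6590)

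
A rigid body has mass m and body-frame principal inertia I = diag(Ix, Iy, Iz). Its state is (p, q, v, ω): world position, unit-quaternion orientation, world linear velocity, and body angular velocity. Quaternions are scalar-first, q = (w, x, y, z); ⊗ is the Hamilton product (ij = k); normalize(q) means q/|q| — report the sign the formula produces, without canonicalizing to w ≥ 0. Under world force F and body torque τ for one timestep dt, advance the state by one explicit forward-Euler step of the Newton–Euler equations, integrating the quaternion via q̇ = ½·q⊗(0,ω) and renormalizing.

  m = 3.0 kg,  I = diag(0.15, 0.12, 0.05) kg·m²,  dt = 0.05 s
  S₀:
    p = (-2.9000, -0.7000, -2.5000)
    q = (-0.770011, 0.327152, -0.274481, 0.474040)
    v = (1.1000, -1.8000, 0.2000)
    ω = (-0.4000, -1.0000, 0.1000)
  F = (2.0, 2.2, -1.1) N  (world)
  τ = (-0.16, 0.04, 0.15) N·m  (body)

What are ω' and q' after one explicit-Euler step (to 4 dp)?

gyro term ω×Iω = (0.0070, -0.0040, -0.0120)
α = I⁻¹(τ − ω×Iω) = (-1.1133, 0.3667, 3.2400)
ω' = ω + α·dt = (-0.4557, -0.9817, 0.2620)
2q̇ = q⊗(0,ω) = (-0.1910242, 0.7545963, 0.5476798, -0.5139455)
updated quaternion q' = (-0.7745, 0.3459, -0.2607, 0.4610)

ω' = (-0.4557, -0.9817, 0.2620)
q' = (-0.7745, 0.3459, -0.2607, 0.4610)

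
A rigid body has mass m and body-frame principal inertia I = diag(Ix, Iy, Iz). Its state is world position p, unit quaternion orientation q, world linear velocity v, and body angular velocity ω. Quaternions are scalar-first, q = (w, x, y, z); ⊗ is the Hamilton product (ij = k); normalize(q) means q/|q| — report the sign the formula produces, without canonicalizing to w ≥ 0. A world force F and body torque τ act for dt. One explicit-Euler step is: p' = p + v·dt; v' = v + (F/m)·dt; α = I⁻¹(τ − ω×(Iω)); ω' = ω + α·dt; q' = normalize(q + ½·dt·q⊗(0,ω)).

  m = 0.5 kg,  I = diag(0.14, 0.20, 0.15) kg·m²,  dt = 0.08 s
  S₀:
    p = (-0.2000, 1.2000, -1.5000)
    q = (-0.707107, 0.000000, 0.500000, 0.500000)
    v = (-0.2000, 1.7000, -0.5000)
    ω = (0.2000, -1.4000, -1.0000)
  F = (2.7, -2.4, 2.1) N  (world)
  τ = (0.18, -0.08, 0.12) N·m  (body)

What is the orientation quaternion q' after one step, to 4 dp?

2q̇ = q⊗(0,ω) = (1.2000000, 0.0585786, 1.0899498, 0.6071070)
updated quaternion q' = (-0.6575, 0.0023, 0.5423, 0.5230)

q' = (-0.6575, 0.0023, 0.5423, 0.5230)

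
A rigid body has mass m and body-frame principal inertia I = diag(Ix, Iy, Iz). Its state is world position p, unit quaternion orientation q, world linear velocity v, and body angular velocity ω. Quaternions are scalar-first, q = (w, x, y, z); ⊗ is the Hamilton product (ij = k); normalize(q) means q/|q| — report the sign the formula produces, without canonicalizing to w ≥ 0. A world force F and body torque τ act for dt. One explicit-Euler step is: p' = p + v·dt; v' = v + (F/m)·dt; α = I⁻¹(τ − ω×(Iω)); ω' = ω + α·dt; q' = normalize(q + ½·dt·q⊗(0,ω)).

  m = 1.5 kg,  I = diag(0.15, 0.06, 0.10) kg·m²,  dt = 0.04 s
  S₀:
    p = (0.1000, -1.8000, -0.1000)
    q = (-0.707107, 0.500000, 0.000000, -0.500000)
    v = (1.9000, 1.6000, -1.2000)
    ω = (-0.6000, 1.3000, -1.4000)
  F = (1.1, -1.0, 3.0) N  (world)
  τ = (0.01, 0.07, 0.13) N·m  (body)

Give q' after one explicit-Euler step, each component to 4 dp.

q' = (-0.7145, 0.5211, 0.0016, -0.4668)

q⊗(0,ω) = (-0.4000000, 1.0742642, 0.0807609, 1.6399498)
q + ½dt·q⊗(0,ω), renormalized = (-0.7145, 0.5211, 0.0016, -0.4668)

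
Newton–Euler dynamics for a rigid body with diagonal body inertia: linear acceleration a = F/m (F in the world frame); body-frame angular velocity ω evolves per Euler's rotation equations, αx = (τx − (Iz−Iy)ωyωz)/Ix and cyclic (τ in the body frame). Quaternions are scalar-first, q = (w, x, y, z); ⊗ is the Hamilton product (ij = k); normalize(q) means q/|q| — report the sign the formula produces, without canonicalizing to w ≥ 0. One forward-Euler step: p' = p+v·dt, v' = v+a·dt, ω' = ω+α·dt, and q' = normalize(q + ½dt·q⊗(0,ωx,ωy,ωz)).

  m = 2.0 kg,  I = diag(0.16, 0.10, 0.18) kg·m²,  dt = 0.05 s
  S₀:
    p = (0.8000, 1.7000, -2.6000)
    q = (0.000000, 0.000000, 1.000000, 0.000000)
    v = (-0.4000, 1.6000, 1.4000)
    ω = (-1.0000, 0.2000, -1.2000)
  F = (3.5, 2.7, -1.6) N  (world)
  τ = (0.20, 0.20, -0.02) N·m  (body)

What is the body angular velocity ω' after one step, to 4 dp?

α = I⁻¹(τ − ω×Iω) = (1.3700, 2.2400, -0.1778)
ω' = ω + α·dt = (-0.9315, 0.3120, -1.2089)

ω' = (-0.9315, 0.3120, -1.2089)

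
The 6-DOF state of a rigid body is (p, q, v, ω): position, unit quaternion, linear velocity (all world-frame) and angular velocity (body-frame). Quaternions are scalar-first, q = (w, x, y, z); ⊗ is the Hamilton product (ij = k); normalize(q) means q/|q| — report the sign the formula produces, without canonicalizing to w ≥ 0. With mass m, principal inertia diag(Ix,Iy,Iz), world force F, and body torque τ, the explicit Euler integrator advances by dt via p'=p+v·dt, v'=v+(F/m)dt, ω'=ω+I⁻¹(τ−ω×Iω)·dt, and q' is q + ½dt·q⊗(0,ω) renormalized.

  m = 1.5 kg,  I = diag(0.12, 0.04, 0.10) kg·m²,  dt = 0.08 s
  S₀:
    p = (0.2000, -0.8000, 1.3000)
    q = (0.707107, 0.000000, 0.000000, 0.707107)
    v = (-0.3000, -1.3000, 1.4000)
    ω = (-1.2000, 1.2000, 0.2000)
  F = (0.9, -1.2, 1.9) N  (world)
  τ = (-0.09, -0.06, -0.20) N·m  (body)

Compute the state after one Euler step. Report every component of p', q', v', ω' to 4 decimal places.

p' = (0.1760, -0.9040, 1.4120)
q' = (0.6998, -0.0677, 0.0000, 0.7111)
v' = (-0.2520, -1.3640, 1.5013)
ω' = (-1.2696, 1.0896, -0.0522)

new position p' = (0.1760, -0.9040, 1.4120)
new velocity v' = (-0.2520, -1.3640, 1.5013)
angular accel α = (-0.8700, -1.3800, -3.1520)
ω + α·dt = (-1.2696, 1.0896, -0.0522)
Hamilton product q⊗(0,ω) = (-0.1414214, -1.6970568, 0.0000000, 0.1414214)
q' = normalize(q + ½dt·q⊗(0,ω)) = (0.6998, -0.0677, 0.0000, 0.7111)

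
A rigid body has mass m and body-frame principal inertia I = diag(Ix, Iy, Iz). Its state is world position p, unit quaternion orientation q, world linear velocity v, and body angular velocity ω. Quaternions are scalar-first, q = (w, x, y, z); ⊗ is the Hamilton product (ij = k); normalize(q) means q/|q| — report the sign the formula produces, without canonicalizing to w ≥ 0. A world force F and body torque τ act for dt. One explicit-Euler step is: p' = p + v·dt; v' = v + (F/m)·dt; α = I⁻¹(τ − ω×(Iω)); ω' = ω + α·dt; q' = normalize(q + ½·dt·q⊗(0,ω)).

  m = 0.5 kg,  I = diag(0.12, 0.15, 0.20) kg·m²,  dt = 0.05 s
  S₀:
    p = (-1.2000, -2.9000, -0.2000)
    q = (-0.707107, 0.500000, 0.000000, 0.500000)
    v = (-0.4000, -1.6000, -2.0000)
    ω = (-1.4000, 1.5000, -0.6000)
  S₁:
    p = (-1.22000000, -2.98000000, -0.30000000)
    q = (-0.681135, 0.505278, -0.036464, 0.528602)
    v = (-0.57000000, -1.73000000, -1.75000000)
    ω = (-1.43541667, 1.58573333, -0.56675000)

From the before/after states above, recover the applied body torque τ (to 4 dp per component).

τ = (-0.1300, 0.1900, 0.0700)

ω₁ − ω₀ = (-0.03541667, 0.08573333, 0.03325000)
I·α + gyro = (-0.1300, 0.1900, 0.0700)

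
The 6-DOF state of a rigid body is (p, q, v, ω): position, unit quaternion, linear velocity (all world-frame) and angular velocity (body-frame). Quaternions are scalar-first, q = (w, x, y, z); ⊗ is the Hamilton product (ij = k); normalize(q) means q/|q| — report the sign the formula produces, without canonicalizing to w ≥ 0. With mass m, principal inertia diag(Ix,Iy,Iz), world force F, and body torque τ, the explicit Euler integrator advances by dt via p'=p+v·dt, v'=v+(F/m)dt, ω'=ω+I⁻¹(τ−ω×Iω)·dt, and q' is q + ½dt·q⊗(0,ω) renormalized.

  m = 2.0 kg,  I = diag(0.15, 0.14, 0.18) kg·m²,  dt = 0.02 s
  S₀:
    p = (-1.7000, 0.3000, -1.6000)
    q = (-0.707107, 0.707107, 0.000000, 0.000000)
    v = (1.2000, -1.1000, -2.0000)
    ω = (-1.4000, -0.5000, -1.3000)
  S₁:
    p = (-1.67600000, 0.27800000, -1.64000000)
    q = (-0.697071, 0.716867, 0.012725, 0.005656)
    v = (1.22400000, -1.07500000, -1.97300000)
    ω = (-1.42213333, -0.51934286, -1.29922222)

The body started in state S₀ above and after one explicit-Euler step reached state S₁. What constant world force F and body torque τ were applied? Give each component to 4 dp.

F = (2.4000, 2.5000, 2.7000)
τ = (-0.1400, -0.1900, 0.0000)

Δv = v₁−v₀ = (0.02400000, 0.02500000, 0.02700000)
F = m·Δv/dt = (2.4000, 2.5000, 2.7000)
ω₁ − ω₀ = (-0.02213333, -0.01934286, 0.00077778)
I·α + gyro = (-0.1400, -0.1900, 0.0000)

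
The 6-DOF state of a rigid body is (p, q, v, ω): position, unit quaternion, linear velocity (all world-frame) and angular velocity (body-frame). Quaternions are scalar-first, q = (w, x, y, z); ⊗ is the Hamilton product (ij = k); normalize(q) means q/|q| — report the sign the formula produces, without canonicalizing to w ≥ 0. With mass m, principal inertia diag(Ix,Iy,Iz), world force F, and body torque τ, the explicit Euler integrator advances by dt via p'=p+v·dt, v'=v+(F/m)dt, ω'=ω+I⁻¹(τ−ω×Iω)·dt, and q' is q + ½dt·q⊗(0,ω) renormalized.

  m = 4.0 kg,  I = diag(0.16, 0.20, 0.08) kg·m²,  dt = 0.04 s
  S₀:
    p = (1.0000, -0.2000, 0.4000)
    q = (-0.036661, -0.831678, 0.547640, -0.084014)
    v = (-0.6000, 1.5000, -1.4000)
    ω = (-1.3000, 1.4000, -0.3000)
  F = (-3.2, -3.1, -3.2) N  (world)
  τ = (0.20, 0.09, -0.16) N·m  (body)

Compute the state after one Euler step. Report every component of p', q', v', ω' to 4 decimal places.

a = F/m = (-0.8000, -0.7750, -0.8000)
new position p' = (0.9760, -0.1400, 0.3440)
v + (F/m)dt = (-0.6320, 1.4690, -1.4320)
gyro term ω×Iω = (0.0504, 0.0312, -0.0728)
angular accel α = (0.9350, 0.2940, -1.0900)
new body rate ω' = (-1.2626, 1.4118, -0.3436)
q⊗(0,ω) = (-1.8730816, 0.0009869, -0.1916106, -0.4414189)
q' = normalize(q + ½dt·q⊗(0,ω)) = (-0.0741, -0.8310, 0.5434, -0.0928)

p' = (0.9760, -0.1400, 0.3440)
q' = (-0.0741, -0.8310, 0.5434, -0.0928)
v' = (-0.6320, 1.4690, -1.4320)
ω' = (-1.2626, 1.4118, -0.3436)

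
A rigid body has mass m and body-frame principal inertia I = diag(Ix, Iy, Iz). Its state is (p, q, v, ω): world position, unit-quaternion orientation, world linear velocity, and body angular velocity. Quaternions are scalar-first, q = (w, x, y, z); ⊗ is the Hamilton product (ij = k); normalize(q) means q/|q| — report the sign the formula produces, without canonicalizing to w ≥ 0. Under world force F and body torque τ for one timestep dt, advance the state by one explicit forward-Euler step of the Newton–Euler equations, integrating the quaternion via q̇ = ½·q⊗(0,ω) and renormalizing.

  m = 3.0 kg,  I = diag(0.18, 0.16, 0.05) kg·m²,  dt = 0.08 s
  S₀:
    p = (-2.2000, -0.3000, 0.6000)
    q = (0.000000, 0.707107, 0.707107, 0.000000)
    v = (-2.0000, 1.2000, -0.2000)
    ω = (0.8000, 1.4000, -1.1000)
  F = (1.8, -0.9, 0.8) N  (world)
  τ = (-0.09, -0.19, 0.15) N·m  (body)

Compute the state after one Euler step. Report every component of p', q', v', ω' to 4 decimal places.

p' = (-2.3600, -0.2040, 0.5840)
q' = (-0.0620, 0.6739, 0.7360, 0.0169)
v' = (-1.9520, 1.1760, -0.1787)
ω' = (0.6847, 1.3622, -0.8242)

linear accel F/m = (0.6000, -0.3000, 0.2667)
p + v·dt = (-2.3600, -0.2040, 0.5840)
v' = v + a·dt = (-1.9520, 1.1760, -0.1787)
gyro term ω×Iω = (0.1694, -0.1144, -0.0224)
α = I⁻¹(τ − ω×Iω) = (-1.4411, -0.4725, 3.4480)
ω + α·dt = (0.6847, 1.3622, -0.8242)
Hamilton product q⊗(0,ω) = (-1.5556354, -0.7778177, 0.7778177, 0.4242642)
updated quaternion q' = (-0.0620, 0.6739, 0.7360, 0.0169)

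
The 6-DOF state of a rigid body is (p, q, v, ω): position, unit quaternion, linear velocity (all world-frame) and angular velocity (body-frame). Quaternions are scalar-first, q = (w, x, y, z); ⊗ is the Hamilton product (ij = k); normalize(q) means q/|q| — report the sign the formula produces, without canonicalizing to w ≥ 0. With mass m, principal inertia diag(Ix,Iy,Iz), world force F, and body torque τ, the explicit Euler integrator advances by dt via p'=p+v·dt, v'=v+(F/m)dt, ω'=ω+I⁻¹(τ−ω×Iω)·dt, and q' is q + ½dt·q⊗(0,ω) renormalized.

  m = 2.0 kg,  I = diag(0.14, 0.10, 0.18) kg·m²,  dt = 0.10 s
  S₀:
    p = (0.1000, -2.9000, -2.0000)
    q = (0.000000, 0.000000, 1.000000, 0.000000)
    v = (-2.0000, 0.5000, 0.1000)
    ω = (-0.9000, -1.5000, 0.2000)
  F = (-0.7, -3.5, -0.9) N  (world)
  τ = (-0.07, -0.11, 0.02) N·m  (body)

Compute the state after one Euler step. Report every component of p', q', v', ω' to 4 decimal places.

p' = (-0.1000, -2.8500, -1.9900)
q' = (0.0747, 0.0100, 0.9961, 0.0448)
v' = (-2.0350, 0.3250, 0.0550)
ω' = (-0.9329, -1.6172, 0.2411)

α = I⁻¹(τ − ω×Iω) = (-0.3286, -1.1720, 0.4111)
new body rate ω' = (-0.9329, -1.6172, 0.2411)
q⊗(0,ω) = (1.5000000, 0.2000000, 0.0000000, 0.9000000)
q + ½dt·q⊗(0,ω), renormalized = (0.0747, 0.0100, 0.9961, 0.0448)
a = F/m = (-0.3500, -1.7500, -0.4500)
p + v·dt = (-0.1000, -2.8500, -1.9900)
new velocity v' = (-2.0350, 0.3250, 0.0550)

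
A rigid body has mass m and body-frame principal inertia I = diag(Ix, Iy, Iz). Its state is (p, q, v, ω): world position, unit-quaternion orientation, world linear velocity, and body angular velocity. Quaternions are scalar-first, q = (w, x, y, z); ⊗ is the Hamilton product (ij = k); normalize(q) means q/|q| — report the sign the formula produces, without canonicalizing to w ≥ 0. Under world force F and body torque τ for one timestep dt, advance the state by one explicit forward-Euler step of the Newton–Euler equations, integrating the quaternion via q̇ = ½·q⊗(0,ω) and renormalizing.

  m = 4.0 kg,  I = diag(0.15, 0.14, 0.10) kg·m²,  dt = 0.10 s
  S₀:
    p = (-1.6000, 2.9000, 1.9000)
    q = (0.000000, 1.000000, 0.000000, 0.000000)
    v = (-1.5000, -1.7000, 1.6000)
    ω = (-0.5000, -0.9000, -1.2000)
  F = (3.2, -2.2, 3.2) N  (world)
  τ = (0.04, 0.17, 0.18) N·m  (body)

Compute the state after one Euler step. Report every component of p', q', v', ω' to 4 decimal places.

new position p' = (-1.7500, 2.7300, 2.0600)
v + (F/m)dt = (-1.4200, -1.7550, 1.6800)
precession coupling ω×(Iω) = (-0.0432, 0.0300, -0.0045)
(τ − ω×Iω)/I = (0.5547, 1.0000, 1.8450)
ω + α·dt = (-0.4445, -0.8000, -1.0155)
Hamilton product q⊗(0,ω) = (0.5000000, 0.0000000, 1.2000000, -0.9000000)
q' = normalize(q + ½dt·q⊗(0,ω)) = (0.0249, 0.9969, 0.0598, -0.0449)

p' = (-1.7500, 2.7300, 2.0600)
q' = (0.0249, 0.9969, 0.0598, -0.0449)
v' = (-1.4200, -1.7550, 1.6800)
ω' = (-0.4445, -0.8000, -1.0155)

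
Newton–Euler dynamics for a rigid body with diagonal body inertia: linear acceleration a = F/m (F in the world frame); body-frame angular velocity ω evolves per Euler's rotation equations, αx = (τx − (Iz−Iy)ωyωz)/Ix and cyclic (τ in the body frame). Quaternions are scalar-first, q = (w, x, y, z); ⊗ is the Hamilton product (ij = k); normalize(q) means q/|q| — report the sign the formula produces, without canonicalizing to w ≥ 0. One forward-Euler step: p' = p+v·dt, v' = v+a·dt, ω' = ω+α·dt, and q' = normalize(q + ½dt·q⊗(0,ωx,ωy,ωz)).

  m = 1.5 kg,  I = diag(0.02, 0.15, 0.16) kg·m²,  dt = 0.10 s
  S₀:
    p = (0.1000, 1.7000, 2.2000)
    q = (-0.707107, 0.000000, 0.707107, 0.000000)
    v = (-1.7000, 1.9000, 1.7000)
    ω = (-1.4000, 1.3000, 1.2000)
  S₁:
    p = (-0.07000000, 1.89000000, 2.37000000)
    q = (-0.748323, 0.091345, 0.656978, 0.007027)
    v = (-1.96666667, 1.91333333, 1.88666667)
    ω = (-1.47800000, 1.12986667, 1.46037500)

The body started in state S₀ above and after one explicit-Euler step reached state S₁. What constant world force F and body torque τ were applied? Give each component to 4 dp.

F = (-4.0000, 0.2000, 2.8000)
τ = (0.0000, -0.0200, 0.1800)

v₁ − v₀ = (-0.26666667, 0.01333333, 0.18666667)
F = m·Δv/dt = (-4.0000, 0.2000, 2.8000)
ω₁ − ω₀ = (-0.07800000, -0.17013333, 0.26037500)
precession coupling = (0.0156, 0.2352, -0.2366)
τ = I·(Δω/dt) + ω₀×(Iω₀) = (0.0000, -0.0200, 0.1800)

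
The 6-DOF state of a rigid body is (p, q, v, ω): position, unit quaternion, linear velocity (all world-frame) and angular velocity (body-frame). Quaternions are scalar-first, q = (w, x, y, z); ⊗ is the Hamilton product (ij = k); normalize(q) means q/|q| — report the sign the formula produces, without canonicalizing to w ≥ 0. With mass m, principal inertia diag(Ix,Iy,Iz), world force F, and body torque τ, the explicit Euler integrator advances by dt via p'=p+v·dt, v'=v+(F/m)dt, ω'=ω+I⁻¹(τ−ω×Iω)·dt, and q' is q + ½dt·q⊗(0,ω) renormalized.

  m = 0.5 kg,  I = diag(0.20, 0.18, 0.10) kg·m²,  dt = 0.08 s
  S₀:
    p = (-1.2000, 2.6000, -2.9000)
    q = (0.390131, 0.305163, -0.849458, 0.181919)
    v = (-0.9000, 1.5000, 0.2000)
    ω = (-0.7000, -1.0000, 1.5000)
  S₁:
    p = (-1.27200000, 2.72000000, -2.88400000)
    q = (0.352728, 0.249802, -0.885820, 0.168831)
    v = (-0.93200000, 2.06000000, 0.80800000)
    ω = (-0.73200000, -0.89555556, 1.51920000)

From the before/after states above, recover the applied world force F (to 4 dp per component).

F = (-0.2000, 3.5000, 3.8000)

Δv = v₁−v₀ = (-0.03200000, 0.56000000, 0.60800000)
applied force F = (-0.2000, 3.5000, 3.8000)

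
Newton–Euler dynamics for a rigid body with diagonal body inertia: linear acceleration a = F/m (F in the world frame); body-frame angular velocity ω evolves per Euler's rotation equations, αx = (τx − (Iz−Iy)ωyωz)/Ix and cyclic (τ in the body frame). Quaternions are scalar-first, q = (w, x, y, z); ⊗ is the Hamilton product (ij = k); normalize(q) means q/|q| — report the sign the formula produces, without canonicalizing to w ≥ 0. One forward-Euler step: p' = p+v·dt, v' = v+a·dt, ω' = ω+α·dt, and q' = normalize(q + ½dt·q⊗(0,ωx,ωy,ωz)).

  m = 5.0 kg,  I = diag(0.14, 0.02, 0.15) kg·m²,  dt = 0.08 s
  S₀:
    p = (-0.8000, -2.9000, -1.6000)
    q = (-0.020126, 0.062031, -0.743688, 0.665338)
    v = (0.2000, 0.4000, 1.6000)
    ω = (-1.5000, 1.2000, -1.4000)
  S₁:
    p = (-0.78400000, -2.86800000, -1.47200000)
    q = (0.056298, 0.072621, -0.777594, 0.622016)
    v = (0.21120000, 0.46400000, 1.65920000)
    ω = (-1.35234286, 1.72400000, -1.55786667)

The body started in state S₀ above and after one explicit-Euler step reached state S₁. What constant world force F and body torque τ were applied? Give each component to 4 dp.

F = (0.7000, 4.0000, 3.7000)
τ = (0.0400, 0.1100, -0.0800)

velocity change Δv = (0.01120000, 0.06400000, 0.05920000)
F = m·Δv/dt = (0.7000, 4.0000, 3.7000)
rate change Δω = (0.14765714, 0.52400000, -0.15786667)
ω₀×(Iω₀) = (-0.2184, -0.0210, 0.2160)
I·α + gyro = (0.0400, 0.1100, -0.0800)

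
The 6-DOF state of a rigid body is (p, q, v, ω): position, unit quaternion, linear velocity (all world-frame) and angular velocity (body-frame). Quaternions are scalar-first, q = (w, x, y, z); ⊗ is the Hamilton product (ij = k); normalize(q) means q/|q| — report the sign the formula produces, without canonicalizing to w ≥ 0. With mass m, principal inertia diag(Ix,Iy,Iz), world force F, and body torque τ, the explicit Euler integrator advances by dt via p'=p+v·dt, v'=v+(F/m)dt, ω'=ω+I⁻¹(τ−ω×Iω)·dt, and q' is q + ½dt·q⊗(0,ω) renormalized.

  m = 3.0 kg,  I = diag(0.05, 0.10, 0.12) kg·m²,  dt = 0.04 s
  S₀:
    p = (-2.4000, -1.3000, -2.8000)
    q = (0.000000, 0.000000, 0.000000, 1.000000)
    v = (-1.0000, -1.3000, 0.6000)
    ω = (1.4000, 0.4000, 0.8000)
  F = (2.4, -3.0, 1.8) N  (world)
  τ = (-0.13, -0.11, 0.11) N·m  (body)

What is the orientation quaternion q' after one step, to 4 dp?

q' = (-0.0160, -0.0080, 0.0280, 0.9994)

Hamilton product q⊗(0,ω) = (-0.8000000, -0.4000000, 1.4000000, 0.0000000)
q + ½dt·q⊗(0,ω), renormalized = (-0.0160, -0.0080, 0.0280, 0.9994)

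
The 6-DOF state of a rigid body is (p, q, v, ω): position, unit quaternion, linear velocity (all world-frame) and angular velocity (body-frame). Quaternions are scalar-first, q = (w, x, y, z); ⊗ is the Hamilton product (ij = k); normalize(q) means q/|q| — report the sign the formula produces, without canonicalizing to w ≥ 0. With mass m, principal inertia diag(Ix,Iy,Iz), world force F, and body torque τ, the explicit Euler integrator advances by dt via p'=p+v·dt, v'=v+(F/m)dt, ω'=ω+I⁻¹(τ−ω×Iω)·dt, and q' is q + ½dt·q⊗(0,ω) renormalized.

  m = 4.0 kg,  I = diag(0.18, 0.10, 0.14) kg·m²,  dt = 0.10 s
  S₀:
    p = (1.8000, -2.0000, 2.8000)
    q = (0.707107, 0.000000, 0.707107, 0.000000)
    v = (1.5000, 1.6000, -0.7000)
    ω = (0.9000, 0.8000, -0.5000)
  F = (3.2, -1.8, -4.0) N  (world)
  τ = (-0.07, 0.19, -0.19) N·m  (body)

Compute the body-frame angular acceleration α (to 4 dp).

α = (-0.3000, 2.0800, -0.9457)

gyro term ω×Iω = (-0.0160, -0.0180, -0.0576)
angular accel α = (-0.3000, 2.0800, -0.9457)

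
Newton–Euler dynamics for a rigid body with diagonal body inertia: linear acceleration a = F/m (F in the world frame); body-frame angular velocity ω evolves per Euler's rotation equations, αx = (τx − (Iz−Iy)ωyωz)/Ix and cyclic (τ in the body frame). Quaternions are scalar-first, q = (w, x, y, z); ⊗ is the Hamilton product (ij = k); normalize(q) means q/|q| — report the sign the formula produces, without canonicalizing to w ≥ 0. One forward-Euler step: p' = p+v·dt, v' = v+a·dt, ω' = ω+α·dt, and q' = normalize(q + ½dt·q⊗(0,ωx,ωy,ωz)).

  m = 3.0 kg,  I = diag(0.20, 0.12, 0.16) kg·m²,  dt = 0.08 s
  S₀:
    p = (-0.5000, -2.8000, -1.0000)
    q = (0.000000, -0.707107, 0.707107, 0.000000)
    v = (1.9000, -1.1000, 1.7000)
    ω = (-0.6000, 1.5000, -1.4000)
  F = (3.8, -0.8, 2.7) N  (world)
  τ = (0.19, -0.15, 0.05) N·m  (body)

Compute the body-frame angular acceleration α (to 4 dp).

α = (1.3700, -1.5300, -0.1375)

gyro term ω×Iω = (-0.0840, 0.0336, 0.0720)
(τ − ω×Iω)/I = (1.3700, -1.5300, -0.1375)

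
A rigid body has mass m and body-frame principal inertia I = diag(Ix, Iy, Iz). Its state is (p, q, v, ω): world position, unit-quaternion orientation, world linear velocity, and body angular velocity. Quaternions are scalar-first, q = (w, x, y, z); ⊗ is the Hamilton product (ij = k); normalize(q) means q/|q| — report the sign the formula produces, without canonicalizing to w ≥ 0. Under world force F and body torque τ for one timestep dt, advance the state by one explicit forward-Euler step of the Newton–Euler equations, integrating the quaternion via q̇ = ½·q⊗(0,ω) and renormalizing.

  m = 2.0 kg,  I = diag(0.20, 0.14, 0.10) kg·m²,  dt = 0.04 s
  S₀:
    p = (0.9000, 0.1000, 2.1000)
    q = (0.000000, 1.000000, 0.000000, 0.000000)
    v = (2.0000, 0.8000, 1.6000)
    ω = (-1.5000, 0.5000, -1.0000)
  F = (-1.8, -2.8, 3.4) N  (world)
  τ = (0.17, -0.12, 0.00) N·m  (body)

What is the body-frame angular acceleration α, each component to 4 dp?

gyro term ω×Iω = (0.0200, 0.1500, 0.0450)
angular accel α = (0.7500, -1.9286, -0.4500)

α = (0.7500, -1.9286, -0.4500)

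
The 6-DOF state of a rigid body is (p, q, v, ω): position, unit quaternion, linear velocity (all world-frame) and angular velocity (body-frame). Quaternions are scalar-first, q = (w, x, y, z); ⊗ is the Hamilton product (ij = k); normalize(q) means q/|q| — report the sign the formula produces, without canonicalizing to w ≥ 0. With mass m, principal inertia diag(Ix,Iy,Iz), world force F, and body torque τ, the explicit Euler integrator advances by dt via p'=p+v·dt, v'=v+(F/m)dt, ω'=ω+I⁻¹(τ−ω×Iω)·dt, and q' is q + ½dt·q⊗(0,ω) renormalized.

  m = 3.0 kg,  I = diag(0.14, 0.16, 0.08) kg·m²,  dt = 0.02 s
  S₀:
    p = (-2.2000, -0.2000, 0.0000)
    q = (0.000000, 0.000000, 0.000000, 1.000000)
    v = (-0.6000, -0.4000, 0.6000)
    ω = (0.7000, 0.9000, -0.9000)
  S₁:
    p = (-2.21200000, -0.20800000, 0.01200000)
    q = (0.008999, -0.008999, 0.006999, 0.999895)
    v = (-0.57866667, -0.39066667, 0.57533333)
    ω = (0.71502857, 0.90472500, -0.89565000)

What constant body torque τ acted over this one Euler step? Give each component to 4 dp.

τ = (0.1700, 0.0000, 0.0300)

ω₁ − ω₀ = (0.01502857, 0.00472500, 0.00435000)
precession coupling = (0.0648, -0.0378, 0.0126)
I·α + gyro = (0.1700, 0.0000, 0.0300)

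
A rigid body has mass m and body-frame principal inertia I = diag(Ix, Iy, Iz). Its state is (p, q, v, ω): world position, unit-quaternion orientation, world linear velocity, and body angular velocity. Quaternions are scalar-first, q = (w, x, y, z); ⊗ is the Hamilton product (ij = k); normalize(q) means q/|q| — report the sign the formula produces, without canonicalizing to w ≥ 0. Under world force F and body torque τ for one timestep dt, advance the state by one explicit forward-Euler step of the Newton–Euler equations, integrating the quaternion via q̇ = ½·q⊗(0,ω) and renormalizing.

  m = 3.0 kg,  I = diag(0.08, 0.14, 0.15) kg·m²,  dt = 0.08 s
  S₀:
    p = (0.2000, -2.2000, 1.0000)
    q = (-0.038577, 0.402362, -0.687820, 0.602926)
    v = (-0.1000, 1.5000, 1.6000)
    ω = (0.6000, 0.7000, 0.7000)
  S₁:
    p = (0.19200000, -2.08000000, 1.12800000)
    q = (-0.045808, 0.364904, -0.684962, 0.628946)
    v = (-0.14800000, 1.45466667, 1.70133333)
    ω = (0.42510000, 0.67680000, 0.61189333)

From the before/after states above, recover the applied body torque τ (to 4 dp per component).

τ = (-0.1700, -0.0700, -0.1400)

rate change Δω = (-0.17490000, -0.02320000, -0.08810667)
ω₀×(Iω₀) = (0.0049, -0.0294, 0.0252)
I·α + gyro = (-0.1700, -0.0700, -0.1400)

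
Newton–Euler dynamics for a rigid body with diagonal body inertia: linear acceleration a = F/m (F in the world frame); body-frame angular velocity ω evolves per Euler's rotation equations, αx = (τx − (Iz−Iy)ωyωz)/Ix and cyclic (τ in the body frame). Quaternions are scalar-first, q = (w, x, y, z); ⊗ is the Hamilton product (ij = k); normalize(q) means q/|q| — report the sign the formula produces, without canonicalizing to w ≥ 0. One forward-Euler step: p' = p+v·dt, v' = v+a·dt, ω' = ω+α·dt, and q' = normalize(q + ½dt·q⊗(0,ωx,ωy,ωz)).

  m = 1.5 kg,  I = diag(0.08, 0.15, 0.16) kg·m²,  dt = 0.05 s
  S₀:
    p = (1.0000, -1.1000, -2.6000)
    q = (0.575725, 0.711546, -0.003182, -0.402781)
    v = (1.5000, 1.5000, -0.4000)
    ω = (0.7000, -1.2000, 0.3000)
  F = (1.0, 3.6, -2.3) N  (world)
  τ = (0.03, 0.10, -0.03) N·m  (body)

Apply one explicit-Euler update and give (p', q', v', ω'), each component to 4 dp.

a = F/m = (0.6667, 2.4000, -1.5333)
new position p' = (1.0750, -1.0250, -2.6200)
v' = v + a·dt = (1.5333, 1.6200, -0.4767)
angular accel α = (0.4200, 0.7787, 0.1800)
new body rate ω' = (0.7210, -1.1611, 0.3090)
2q̇ = q⊗(0,ω) = (-0.3810663, -0.0812843, -1.1862805, -0.6789103)
q' = normalize(q + ½dt·q⊗(0,ω)) = (0.5658, 0.7091, -0.0328, -0.4195)

p' = (1.0750, -1.0250, -2.6200)
q' = (0.5658, 0.7091, -0.0328, -0.4195)
v' = (1.5333, 1.6200, -0.4767)
ω' = (0.7210, -1.1611, 0.3090)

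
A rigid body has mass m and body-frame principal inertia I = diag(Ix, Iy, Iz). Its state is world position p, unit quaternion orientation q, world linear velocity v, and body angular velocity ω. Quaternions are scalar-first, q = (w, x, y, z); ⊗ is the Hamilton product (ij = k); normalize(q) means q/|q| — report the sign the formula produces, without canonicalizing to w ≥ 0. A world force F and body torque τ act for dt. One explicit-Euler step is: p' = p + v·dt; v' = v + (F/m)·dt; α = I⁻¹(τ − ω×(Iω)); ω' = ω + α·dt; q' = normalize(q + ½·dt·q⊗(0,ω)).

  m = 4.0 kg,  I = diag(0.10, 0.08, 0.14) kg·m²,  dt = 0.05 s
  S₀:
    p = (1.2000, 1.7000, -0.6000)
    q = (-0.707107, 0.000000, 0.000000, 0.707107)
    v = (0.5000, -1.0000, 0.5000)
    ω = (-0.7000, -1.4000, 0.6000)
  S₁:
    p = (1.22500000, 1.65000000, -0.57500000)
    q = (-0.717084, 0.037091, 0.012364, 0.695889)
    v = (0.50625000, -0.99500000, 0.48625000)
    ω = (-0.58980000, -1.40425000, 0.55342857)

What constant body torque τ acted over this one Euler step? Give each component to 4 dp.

τ = (0.1700, 0.0100, -0.1500)

rate change Δω = (0.11020000, -0.00425000, -0.04657143)
gyro term ω₀×Iω₀ = (-0.0504, 0.0168, -0.0196)
applied torque τ = (0.1700, 0.0100, -0.1500)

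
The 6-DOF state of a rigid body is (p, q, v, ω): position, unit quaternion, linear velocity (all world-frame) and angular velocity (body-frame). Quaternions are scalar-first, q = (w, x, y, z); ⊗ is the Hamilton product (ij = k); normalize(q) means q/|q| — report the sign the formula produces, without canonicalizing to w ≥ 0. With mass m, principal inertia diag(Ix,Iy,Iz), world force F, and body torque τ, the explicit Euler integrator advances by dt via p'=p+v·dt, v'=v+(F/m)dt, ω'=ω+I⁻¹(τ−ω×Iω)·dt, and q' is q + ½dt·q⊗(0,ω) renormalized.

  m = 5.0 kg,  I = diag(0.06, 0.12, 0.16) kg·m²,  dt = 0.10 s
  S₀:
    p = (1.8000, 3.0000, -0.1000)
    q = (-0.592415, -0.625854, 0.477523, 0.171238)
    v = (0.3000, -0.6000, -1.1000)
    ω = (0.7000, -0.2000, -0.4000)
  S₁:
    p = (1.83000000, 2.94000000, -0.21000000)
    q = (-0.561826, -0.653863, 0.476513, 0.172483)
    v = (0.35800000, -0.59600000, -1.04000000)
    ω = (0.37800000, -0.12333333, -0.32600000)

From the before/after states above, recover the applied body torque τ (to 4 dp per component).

τ = (-0.1900, 0.1200, 0.1100)

rate change Δω = (-0.32200000, 0.07666667, 0.07400000)
ω₀×(Iω₀) = (0.0032, 0.0280, -0.0084)
I·α + gyro = (-0.1900, 0.1200, 0.1100)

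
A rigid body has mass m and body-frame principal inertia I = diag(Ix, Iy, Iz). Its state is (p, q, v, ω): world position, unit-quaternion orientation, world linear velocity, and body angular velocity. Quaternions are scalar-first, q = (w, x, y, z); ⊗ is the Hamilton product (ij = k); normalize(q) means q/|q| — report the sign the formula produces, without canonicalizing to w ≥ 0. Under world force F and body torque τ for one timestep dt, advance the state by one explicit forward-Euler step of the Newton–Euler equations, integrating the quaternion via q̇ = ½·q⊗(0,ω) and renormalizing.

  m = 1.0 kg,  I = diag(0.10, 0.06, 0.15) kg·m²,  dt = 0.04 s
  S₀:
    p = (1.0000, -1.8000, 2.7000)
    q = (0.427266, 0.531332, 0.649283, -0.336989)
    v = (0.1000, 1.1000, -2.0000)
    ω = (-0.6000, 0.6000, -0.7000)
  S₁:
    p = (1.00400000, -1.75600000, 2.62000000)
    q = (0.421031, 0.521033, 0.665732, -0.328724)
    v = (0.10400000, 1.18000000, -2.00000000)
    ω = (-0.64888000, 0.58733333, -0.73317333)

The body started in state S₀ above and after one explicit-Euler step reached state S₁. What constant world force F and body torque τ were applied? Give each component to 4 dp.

velocity change Δv = (0.00400000, 0.08000000, 0.00000000)
applied force F = (0.1000, 2.0000, 0.0000)
Δω = ω₁−ω₀ = (-0.04888000, -0.01266667, -0.03317333)
I·α + gyro = (-0.1600, -0.0400, -0.1100)

F = (0.1000, 2.0000, 0.0000)
τ = (-0.1600, -0.0400, -0.1100)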